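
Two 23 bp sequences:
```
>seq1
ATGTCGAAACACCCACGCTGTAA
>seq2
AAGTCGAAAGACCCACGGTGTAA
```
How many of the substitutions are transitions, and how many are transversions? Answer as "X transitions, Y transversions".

Transitions (purine↔purine or pyrimidine↔pyrimidine): none.
Transversions (purine↔pyrimidine): 2 T→A, 10 C→G, 18 C→G.

0 transitions, 3 transversions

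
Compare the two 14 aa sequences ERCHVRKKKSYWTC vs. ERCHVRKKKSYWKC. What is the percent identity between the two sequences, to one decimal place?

92.9%

1 position differs (13), so 13 of 14 match: 13/14 = 92.86%.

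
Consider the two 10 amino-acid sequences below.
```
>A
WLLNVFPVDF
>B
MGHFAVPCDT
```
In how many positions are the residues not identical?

The sequences differ at positions 1, 2, 3, 4, 5, 6, 8, 10 (1-based) — 8 in total.

8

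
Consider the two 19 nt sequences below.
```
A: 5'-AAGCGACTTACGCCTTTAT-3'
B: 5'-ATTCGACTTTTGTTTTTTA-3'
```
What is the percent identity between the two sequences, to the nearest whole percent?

8 positions differ (2, 3, 10, 11, 13, 14, 18, 19), so 11 of 19 match: 11/19 = 57.89%.

58%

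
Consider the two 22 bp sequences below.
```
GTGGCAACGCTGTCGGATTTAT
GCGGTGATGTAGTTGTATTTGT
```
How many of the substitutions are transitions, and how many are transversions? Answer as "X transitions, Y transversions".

Transitions (purine↔purine or pyrimidine↔pyrimidine): 2 T→C, 5 C→T, 6 A→G, 8 C→T, 10 C→T, 14 C→T, 21 A→G.
Transversions (purine↔pyrimidine): 11 T→A, 16 G→T.

7 transitions, 2 transversions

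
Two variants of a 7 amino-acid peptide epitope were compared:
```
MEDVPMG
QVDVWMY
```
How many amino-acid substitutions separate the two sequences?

Comparing position by position, 4 residues differ: 1 (M/Q), 2 (E/V), 5 (P/W), 7 (G/Y).

4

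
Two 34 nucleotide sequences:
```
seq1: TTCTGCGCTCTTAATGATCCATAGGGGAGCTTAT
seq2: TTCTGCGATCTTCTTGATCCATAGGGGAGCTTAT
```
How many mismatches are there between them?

3

Mismatches (1-based): site 8: C→A; site 13: A→C; site 14: A→T.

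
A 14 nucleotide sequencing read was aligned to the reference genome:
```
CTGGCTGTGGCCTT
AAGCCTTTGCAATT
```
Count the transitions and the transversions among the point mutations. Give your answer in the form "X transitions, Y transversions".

Transitions (purine↔purine or pyrimidine↔pyrimidine): none.
Transversions (purine↔pyrimidine): 1 C→A, 2 T→A, 4 G→C, 7 G→T, 10 G→C, 11 C→A, 12 C→A.

0 transitions, 7 transversions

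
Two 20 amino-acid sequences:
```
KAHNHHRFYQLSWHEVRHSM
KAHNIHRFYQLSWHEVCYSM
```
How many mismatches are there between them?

Mismatches (1-based): position 5: H→I; position 17: R→C; position 18: H→Y.

3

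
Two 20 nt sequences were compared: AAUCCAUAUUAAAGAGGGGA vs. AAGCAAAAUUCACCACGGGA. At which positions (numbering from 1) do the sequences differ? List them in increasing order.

Differences at position 3 (U→G), position 5 (C→A), position 7 (U→A), position 11 (A→C), position 13 (A→C), position 14 (G→C), position 16 (G→C).

3, 5, 7, 11, 13, 14, 16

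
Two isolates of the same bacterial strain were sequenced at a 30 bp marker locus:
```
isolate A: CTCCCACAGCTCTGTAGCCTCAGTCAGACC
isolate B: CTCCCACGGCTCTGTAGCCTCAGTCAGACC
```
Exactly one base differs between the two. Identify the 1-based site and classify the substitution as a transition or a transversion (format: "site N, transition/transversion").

site 8, transition

Site 8 changes A→G. A is a purine and G is a purine, so this is a transition.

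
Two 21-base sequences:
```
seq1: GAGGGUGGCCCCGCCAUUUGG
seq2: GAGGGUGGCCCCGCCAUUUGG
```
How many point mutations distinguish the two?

No positions differ; the sequences are identical.

0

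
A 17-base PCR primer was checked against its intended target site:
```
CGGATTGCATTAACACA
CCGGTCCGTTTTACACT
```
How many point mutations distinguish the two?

Comparing position by position, 8 sites differ: 2 (G/C), 4 (A/G), 6 (T/C), 7 (G/C), 8 (C/G), 9 (A/T), 12 (A/T), 17 (A/T).

8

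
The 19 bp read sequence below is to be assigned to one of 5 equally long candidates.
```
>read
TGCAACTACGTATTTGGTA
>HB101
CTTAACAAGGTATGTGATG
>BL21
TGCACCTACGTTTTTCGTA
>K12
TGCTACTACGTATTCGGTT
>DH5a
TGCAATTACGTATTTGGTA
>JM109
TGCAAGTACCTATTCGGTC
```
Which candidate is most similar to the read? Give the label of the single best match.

DH5a

HB101 differs at 8 sites; BL21 differs at 3 sites; K12 differs at 3 sites; DH5a differs at 1 site; JM109 differs at 4 sites. The closest is DH5a.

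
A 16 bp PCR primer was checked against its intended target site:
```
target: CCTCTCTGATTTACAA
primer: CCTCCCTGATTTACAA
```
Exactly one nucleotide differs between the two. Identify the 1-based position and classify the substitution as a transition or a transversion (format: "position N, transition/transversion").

position 5, transition

The sequences differ only at position 5: T→C (pyrimidine→pyrimidine), a transition.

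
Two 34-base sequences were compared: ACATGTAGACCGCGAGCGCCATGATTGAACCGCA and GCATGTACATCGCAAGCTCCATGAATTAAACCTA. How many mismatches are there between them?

Comparing position by position, 10 sites differ: 1 (A/G), 8 (G/C), 10 (C/T), 14 (G/A), 18 (G/T), 25 (T/A), 27 (G/T), 30 (C/A), 32 (G/C), 33 (C/T).

10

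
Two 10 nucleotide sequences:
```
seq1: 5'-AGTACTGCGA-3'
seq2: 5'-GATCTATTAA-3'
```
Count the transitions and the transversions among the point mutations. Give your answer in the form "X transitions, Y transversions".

Mismatches (1-based):
position 1: A→G (purine→purine, transition)
position 2: G→A (purine→purine, transition)
position 4: A→C (purine→pyrimidine, transversion)
position 5: C→T (pyrimidine→pyrimidine, transition)
position 6: T→A (pyrimidine→purine, transversion)
position 7: G→T (purine→pyrimidine, transversion)
position 8: C→T (pyrimidine→pyrimidine, transition)
position 9: G→A (purine→purine, transition)

5 transitions, 3 transversions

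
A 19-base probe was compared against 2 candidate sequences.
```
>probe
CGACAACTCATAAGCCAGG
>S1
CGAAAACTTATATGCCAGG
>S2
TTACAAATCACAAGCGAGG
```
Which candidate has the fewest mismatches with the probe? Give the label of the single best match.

S1

S1 differs at 3 bases; S2 differs at 5 bases. The closest is S1.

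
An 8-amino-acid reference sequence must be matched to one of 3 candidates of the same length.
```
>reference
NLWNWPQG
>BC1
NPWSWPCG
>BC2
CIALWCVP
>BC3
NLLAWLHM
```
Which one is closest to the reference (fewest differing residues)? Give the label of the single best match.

BC1 differs at 3 residues; BC2 differs at 7 residues; BC3 differs at 5 residues. The closest is BC1.

BC1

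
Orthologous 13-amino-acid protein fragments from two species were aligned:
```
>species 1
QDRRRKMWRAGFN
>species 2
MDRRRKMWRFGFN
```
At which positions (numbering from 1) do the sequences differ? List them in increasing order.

Scanning 1-based: 1: Q/M; 10: A/F.

1, 10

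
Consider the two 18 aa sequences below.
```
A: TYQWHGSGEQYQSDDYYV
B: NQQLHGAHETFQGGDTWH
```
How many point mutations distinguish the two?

12

Comparing position by position, 12 positions differ: 1 (T/N), 2 (Y/Q), 4 (W/L), 7 (S/A), 8 (G/H), 10 (Q/T), 11 (Y/F), 13 (S/G), 14 (D/G), 16 (Y/T), 17 (Y/W), 18 (V/H).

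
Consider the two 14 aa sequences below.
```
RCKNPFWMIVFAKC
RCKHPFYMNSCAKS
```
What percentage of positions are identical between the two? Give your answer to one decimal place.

6 positions differ (4, 7, 9, 10, 11, 14), so 8 of 14 match: 8/14 = 57.14%.

57.1%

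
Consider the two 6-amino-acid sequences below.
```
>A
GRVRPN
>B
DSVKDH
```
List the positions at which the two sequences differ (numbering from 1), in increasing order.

1, 2, 4, 5, 6

Differences at position 1 (G→D), position 2 (R→S), position 4 (R→K), position 5 (P→D), position 6 (N→H).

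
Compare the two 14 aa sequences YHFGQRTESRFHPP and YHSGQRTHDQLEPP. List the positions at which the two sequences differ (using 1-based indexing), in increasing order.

Scanning 1-based: 3: F/S; 8: E/H; 9: S/D; 10: R/Q; 11: F/L; 12: H/E.

3, 8, 9, 10, 11, 12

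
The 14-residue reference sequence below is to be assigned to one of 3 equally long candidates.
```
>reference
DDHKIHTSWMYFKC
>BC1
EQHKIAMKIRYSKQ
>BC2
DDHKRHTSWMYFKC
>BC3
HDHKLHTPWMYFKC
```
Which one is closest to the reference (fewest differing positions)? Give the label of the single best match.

BC2

BC1 differs at 9 positions; BC2 differs at 1 position; BC3 differs at 3 positions. The closest is BC2.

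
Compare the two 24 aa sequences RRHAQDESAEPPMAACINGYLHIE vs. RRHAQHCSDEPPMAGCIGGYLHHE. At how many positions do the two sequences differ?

6

The sequences differ at positions 6, 7, 9, 15, 18, 23 (1-based) — 6 in total.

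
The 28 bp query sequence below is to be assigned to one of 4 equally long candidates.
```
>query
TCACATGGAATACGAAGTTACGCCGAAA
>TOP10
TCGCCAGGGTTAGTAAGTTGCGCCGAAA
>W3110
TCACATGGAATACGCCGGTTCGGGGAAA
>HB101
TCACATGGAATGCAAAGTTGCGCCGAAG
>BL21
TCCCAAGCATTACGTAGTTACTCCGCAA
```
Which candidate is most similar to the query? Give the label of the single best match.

TOP10 differs at 8 positions; W3110 differs at 6 positions; HB101 differs at 4 positions; BL21 differs at 7 positions. The closest is HB101.

HB101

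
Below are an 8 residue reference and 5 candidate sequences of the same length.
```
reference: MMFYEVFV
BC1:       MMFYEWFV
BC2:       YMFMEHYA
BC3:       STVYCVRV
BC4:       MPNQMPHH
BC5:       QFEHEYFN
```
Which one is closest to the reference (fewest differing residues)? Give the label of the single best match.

Hamming distances to reference — BC1: 1; BC2: 5; BC3: 5; BC4: 7; BC5: 6.
Smallest is BC1 with 1 mismatch.

BC1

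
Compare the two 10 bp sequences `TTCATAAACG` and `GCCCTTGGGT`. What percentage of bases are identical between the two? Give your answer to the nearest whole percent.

20%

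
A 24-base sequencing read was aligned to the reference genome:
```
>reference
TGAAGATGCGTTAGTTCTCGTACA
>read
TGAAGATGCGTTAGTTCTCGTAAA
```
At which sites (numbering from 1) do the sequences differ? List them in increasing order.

Scanning 1-based: 23: C/A.

23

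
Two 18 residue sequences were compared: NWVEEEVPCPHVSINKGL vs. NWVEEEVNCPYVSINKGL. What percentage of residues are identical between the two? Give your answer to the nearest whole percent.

89%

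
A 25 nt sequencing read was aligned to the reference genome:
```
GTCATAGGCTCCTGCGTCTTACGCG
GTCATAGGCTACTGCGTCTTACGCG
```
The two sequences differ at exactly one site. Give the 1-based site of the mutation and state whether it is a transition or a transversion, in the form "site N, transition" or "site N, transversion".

site 11, transversion

Site 11 changes C→A. C is a pyrimidine and A is a purine, so this is a transversion.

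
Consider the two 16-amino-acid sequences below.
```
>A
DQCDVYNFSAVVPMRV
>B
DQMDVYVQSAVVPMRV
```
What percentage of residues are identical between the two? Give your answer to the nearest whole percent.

Mismatches at positions 3, 7, 8 (1-based): 3 of 16.
Identical positions: 13/16 = 81.25% → 81%.

81%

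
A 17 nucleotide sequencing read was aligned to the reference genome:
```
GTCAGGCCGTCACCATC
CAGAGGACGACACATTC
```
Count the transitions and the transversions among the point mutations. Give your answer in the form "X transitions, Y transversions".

0 transitions, 7 transversions

Mismatches (1-based):
position 1: G→C (purine→pyrimidine, transversion)
position 2: T→A (pyrimidine→purine, transversion)
position 3: C→G (pyrimidine→purine, transversion)
position 7: C→A (pyrimidine→purine, transversion)
position 10: T→A (pyrimidine→purine, transversion)
position 14: C→A (pyrimidine→purine, transversion)
position 15: A→T (purine→pyrimidine, transversion)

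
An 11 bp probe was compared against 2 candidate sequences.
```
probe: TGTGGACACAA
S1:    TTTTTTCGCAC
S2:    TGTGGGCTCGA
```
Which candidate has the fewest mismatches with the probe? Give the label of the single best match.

Hamming distances to probe — S1: 6; S2: 3.
Smallest is S2 with 3 mismatches.

S2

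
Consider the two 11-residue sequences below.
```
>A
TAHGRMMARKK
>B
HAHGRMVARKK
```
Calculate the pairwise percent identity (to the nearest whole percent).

82%

2 positions differ (1, 7), so 9 of 11 match: 9/11 = 81.82%.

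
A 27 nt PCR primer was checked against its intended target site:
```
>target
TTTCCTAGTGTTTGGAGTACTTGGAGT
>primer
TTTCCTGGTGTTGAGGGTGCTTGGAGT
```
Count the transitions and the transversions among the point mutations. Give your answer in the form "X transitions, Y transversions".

4 transitions, 1 transversion

Transitions (purine↔purine or pyrimidine↔pyrimidine): 7 A→G, 14 G→A, 16 A→G, 19 A→G.
Transversions (purine↔pyrimidine): 13 T→G.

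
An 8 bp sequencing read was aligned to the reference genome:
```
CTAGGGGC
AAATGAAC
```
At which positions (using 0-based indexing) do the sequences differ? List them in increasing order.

Differences at position 0 (C→A), position 1 (T→A), position 3 (G→T), position 5 (G→A), position 6 (G→A).

0, 1, 3, 5, 6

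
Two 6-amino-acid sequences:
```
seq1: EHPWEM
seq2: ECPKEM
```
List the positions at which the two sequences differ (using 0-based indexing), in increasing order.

1, 3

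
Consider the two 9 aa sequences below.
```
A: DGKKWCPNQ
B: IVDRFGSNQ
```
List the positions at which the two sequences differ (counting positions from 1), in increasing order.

1, 2, 3, 4, 5, 6, 7

Scanning 1-based: 1: D/I; 2: G/V; 3: K/D; 4: K/R; 5: W/F; 6: C/G; 7: P/S.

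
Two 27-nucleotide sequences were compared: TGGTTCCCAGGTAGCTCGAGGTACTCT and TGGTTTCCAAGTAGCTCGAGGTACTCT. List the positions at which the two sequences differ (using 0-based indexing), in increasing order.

Scanning 0-based: 5: C/T; 9: G/A.

5, 9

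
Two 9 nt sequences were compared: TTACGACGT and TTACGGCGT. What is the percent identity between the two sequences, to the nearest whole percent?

89%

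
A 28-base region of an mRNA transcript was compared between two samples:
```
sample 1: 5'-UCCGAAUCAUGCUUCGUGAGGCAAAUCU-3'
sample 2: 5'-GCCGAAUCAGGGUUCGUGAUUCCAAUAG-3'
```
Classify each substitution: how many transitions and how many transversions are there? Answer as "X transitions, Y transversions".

0 transitions, 8 transversions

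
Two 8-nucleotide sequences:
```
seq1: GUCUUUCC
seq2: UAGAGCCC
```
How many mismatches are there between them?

The sequences differ at positions 1, 2, 3, 4, 5, 6 (1-based) — 6 in total.

6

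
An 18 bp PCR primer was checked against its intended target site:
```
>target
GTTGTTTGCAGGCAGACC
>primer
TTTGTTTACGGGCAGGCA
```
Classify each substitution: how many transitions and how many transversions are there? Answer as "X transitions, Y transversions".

3 transitions, 2 transversions

Mismatches (1-based):
base 1: G→T (purine→pyrimidine, transversion)
base 8: G→A (purine→purine, transition)
base 10: A→G (purine→purine, transition)
base 16: A→G (purine→purine, transition)
base 18: C→A (pyrimidine→purine, transversion)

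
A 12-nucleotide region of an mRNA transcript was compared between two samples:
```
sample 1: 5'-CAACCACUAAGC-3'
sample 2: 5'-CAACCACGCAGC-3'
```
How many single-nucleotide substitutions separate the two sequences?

Mismatches (1-based): base 8: U→G; base 9: A→C.

2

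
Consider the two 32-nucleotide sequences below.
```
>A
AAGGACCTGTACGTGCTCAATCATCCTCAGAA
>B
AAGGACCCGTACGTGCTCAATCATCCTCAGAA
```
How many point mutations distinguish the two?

1

The sequences differ at bases 8 (1-based) — 1 in total.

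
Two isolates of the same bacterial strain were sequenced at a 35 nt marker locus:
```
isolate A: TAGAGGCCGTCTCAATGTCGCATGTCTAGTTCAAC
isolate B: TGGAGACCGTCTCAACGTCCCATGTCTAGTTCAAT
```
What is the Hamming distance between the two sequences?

5

The sequences differ at bases 2, 6, 16, 20, 35 (1-based) — 5 in total.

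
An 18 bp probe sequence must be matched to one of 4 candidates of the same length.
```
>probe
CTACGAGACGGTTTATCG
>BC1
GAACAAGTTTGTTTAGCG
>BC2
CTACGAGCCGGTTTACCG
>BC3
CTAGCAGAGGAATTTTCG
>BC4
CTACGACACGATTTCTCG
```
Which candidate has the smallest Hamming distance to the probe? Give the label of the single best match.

BC1 differs at 7 bases; BC2 differs at 2 bases; BC3 differs at 6 bases; BC4 differs at 3 bases. The closest is BC2.

BC2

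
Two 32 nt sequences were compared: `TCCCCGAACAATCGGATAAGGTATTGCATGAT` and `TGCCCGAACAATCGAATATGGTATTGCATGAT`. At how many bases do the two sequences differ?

3

Mismatches (1-based): base 2: C→G; base 15: G→A; base 19: A→T.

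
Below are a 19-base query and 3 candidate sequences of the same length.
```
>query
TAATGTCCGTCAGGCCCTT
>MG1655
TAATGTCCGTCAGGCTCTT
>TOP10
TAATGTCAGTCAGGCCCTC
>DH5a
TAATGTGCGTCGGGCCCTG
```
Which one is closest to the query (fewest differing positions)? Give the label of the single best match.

MG1655

Hamming distances to query — MG1655: 1; TOP10: 2; DH5a: 3.
Smallest is MG1655 with 1 mismatch.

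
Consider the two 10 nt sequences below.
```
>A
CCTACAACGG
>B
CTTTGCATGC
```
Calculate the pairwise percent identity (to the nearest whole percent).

Mismatches at positions 2, 4, 5, 6, 8, 10 (1-based): 6 of 10.
Identical positions: 4/10 = 40% → 40%.

40%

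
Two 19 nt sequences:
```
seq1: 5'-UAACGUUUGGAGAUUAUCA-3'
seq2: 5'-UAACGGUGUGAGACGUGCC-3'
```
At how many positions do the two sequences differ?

Comparing position by position, 8 positions differ: 6 (U/G), 8 (U/G), 9 (G/U), 14 (U/C), 15 (U/G), 16 (A/U), 17 (U/G), 19 (A/C).

8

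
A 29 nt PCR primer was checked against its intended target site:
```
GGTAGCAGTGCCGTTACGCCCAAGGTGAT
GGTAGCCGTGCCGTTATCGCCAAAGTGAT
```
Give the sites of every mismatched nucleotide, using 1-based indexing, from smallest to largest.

Differences at site 7 (A→C), site 17 (C→T), site 18 (G→C), site 19 (C→G), site 24 (G→A).

7, 17, 18, 19, 24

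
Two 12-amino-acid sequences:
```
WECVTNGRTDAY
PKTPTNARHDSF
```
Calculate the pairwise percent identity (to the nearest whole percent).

Mismatches at positions 1, 2, 3, 4, 7, 9, 11, 12 (1-based): 8 of 12.
Identical positions: 4/12 = 33.33% → 33%.

33%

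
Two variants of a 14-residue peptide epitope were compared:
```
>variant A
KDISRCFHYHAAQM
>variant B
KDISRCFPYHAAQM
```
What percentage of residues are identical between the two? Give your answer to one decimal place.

92.9%

1 position differs (8), so 13 of 14 match: 13/14 = 92.86%.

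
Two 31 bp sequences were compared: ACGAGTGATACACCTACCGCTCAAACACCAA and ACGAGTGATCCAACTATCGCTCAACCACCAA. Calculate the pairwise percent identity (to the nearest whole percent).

87%

Mismatches at positions 10, 13, 17, 25 (1-based): 4 of 31.
Identical positions: 27/31 = 87.1% → 87%.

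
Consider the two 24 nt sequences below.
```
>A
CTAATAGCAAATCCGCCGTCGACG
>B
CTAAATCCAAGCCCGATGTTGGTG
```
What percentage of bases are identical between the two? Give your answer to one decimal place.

58.3%

10 positions differ (5, 6, 7, 11, 12, 16, 17, 20, 22, 23), so 14 of 24 match: 14/24 = 58.33%.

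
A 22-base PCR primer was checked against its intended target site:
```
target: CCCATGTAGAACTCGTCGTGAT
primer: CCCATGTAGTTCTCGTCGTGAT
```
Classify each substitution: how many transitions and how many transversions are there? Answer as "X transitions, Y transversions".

0 transitions, 2 transversions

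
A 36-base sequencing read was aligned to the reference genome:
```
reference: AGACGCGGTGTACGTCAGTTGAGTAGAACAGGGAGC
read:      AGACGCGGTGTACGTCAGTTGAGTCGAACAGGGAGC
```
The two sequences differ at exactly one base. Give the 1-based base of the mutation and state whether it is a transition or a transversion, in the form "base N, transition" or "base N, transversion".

The sequences differ only at base 25: A→C (purine→pyrimidine), a transversion.

base 25, transversion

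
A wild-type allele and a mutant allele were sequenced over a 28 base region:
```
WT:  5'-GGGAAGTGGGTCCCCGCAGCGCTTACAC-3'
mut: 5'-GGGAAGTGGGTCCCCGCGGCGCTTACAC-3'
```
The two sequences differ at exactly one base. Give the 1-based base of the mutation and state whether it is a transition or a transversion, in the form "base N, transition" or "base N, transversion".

The sequences differ only at base 18: A→G (purine→purine), a transition.

base 18, transition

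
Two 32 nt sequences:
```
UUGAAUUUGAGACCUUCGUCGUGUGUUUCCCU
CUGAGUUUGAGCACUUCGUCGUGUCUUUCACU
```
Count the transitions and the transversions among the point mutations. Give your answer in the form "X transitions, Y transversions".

2 transitions, 4 transversions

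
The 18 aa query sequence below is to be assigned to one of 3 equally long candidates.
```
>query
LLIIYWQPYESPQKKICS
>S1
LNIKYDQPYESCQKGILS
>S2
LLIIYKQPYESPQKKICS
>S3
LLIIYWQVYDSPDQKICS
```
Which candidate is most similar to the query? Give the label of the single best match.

S2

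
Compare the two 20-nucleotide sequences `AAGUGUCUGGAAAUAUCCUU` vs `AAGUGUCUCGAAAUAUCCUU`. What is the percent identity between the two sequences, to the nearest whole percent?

Mismatch at position 9 (1-based): 1 of 20.
Identical positions: 19/20 = 95% → 95%.

95%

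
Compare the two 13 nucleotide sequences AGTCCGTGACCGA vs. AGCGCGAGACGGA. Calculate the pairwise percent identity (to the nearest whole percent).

69%

Mismatches at positions 3, 4, 7, 11 (1-based): 4 of 13.
Identical positions: 9/13 = 69.23% → 69%.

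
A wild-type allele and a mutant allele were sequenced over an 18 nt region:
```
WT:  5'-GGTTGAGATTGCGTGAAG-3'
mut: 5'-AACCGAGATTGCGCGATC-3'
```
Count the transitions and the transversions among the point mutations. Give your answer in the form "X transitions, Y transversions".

5 transitions, 2 transversions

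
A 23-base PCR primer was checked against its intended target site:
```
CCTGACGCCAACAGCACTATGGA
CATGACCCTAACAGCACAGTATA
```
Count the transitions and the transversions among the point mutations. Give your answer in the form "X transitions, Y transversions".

3 transitions, 4 transversions

Mismatches (1-based):
site 2: C→A (pyrimidine→purine, transversion)
site 7: G→C (purine→pyrimidine, transversion)
site 9: C→T (pyrimidine→pyrimidine, transition)
site 18: T→A (pyrimidine→purine, transversion)
site 19: A→G (purine→purine, transition)
site 21: G→A (purine→purine, transition)
site 22: G→T (purine→pyrimidine, transversion)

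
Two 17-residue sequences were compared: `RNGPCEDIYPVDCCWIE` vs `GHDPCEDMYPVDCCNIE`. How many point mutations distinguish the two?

Mismatches (1-based): position 1: R→G; position 2: N→H; position 3: G→D; position 8: I→M; position 15: W→N.

5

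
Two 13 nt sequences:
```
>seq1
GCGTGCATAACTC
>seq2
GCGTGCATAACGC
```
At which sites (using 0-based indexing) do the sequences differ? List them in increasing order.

Differences at site 11 (T→G).

11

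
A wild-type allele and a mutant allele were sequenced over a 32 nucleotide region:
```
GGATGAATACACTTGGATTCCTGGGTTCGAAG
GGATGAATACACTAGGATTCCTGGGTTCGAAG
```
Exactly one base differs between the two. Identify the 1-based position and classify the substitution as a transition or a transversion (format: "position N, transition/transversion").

The sequences differ only at position 14: T→A (pyrimidine→purine), a transversion.

position 14, transversion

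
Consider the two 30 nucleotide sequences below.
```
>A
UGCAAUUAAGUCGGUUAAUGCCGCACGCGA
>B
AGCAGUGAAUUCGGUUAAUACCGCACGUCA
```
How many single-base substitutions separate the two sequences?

7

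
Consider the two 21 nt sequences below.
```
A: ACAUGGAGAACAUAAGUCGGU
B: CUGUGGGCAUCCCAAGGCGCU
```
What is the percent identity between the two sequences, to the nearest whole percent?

10 positions differ (1, 2, 3, 7, 8, 10, 12, 13, 17, 20), so 11 of 21 match: 11/21 = 52.38%.

52%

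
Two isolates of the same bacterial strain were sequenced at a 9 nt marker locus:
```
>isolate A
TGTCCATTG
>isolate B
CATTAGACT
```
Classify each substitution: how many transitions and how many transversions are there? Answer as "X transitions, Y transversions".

Mismatches (1-based):
site 1: T→C (pyrimidine→pyrimidine, transition)
site 2: G→A (purine→purine, transition)
site 4: C→T (pyrimidine→pyrimidine, transition)
site 5: C→A (pyrimidine→purine, transversion)
site 6: A→G (purine→purine, transition)
site 7: T→A (pyrimidine→purine, transversion)
site 8: T→C (pyrimidine→pyrimidine, transition)
site 9: G→T (purine→pyrimidine, transversion)

5 transitions, 3 transversions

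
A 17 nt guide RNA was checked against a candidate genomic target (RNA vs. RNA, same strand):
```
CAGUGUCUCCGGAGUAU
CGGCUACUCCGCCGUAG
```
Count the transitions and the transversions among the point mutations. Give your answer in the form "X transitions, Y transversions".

2 transitions, 5 transversions

Mismatches (1-based):
base 2: A→G (purine→purine, transition)
base 4: U→C (pyrimidine→pyrimidine, transition)
base 5: G→U (purine→pyrimidine, transversion)
base 6: U→A (pyrimidine→purine, transversion)
base 12: G→C (purine→pyrimidine, transversion)
base 13: A→C (purine→pyrimidine, transversion)
base 17: U→G (pyrimidine→purine, transversion)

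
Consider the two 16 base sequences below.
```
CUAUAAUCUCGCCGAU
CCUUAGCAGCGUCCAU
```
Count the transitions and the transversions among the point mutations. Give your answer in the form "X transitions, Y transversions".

Transitions (purine↔purine or pyrimidine↔pyrimidine): 2 U→C, 6 A→G, 7 U→C, 12 C→U.
Transversions (purine↔pyrimidine): 3 A→U, 8 C→A, 9 U→G, 14 G→C.

4 transitions, 4 transversions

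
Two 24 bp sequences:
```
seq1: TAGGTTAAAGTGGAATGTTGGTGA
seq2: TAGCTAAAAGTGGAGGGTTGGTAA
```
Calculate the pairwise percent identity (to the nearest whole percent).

79%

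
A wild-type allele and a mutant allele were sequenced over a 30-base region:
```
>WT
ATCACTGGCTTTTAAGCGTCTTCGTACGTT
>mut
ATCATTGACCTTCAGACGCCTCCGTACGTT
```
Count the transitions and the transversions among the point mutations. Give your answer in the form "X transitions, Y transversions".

8 transitions, 0 transversions

Mismatches (1-based):
site 5: C→T (pyrimidine→pyrimidine, transition)
site 8: G→A (purine→purine, transition)
site 10: T→C (pyrimidine→pyrimidine, transition)
site 13: T→C (pyrimidine→pyrimidine, transition)
site 15: A→G (purine→purine, transition)
site 16: G→A (purine→purine, transition)
site 19: T→C (pyrimidine→pyrimidine, transition)
site 22: T→C (pyrimidine→pyrimidine, transition)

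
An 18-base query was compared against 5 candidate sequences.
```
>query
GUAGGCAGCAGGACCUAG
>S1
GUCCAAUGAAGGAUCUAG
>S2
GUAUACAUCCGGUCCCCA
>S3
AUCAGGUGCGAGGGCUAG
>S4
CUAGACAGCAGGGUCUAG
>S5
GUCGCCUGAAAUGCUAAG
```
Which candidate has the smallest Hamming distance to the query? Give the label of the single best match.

S4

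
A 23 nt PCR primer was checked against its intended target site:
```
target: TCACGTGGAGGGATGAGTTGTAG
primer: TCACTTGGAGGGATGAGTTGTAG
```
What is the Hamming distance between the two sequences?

1

Comparing position by position, 1 site differs: 5 (G/T).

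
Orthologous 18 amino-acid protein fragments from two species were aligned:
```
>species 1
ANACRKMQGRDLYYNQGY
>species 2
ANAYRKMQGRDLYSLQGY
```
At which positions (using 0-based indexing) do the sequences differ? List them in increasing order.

3, 13, 14

Differences at position 3 (C→Y), position 13 (Y→S), position 14 (N→L).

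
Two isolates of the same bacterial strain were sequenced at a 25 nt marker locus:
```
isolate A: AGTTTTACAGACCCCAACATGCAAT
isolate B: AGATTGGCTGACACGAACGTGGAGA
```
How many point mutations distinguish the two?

10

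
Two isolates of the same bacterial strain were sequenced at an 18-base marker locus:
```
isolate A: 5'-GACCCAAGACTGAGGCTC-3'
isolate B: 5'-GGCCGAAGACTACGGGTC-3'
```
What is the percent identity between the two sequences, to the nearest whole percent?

Mismatches at positions 2, 5, 12, 13, 16 (1-based): 5 of 18.
Identical positions: 13/18 = 72.22% → 72%.

72%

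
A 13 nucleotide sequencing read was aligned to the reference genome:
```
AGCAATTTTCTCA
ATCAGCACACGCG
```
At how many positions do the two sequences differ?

8

Comparing position by position, 8 positions differ: 2 (G/T), 5 (A/G), 6 (T/C), 7 (T/A), 8 (T/C), 9 (T/A), 11 (T/G), 13 (A/G).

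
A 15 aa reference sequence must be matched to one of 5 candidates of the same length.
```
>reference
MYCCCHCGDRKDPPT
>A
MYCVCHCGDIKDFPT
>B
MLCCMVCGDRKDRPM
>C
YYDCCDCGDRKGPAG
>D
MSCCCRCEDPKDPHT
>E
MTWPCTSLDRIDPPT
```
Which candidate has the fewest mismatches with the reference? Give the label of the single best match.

A

Hamming distances to reference — A: 3; B: 5; C: 6; D: 5; E: 7.
Smallest is A with 3 mismatches.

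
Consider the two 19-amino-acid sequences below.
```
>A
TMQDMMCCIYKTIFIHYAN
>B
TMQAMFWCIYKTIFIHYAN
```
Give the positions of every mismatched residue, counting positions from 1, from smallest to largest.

Scanning 1-based: 4: D/A; 6: M/F; 7: C/W.

4, 6, 7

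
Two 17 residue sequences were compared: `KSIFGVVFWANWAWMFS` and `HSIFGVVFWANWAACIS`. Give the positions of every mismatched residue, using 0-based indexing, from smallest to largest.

Differences at position 0 (K→H), position 13 (W→A), position 14 (M→C), position 15 (F→I).

0, 13, 14, 15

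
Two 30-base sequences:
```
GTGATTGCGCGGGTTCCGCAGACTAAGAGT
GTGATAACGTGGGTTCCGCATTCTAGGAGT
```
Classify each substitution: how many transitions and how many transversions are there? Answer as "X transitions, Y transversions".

3 transitions, 3 transversions

Transitions (purine↔purine or pyrimidine↔pyrimidine): 7 G→A, 10 C→T, 26 A→G.
Transversions (purine↔pyrimidine): 6 T→A, 21 G→T, 22 A→T.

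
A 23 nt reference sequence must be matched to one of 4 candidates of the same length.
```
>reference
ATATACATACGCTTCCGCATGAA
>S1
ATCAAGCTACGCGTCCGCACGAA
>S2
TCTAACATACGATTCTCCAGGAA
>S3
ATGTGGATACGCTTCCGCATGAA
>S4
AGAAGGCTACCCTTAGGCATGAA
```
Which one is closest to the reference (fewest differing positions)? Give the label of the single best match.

S3

Hamming distances to reference — S1: 6; S2: 8; S3: 3; S4: 8.
Smallest is S3 with 3 mismatches.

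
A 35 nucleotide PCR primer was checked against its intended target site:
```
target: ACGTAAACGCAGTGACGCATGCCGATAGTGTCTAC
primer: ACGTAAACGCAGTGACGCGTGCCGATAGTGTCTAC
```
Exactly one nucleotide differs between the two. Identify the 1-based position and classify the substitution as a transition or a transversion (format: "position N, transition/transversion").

Position 19 changes A→G. A is a purine and G is a purine, so this is a transition.

position 19, transition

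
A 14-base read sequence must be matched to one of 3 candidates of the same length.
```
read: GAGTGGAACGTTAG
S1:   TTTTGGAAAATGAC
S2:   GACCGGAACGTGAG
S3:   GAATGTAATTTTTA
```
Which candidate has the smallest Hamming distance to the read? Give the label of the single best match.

Hamming distances to read — S1: 7; S2: 3; S3: 6.
Smallest is S2 with 3 mismatches.

S2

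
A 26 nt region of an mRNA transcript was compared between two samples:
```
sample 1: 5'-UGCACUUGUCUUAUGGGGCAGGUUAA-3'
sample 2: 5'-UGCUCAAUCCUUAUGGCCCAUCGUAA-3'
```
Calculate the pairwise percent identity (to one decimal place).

10 positions differ (4, 6, 7, 8, 9, 17, 18, 21, 22, 23), so 16 of 26 match: 16/26 = 61.54%.

61.5%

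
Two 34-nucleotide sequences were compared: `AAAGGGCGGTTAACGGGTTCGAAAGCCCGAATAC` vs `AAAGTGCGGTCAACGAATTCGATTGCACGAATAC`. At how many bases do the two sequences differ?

Comparing position by position, 7 bases differ: 5 (G/T), 11 (T/C), 16 (G/A), 17 (G/A), 23 (A/T), 24 (A/T), 27 (C/A).

7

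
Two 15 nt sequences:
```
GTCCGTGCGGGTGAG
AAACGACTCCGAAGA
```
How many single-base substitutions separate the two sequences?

12

Comparing position by position, 12 sites differ: 1 (G/A), 2 (T/A), 3 (C/A), 6 (T/A), 7 (G/C), 8 (C/T), 9 (G/C), 10 (G/C), 12 (T/A), 13 (G/A), 14 (A/G), 15 (G/A).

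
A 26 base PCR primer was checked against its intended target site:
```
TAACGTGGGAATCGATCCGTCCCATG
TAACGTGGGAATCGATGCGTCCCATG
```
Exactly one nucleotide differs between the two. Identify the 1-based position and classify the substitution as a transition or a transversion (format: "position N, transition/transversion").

position 17, transversion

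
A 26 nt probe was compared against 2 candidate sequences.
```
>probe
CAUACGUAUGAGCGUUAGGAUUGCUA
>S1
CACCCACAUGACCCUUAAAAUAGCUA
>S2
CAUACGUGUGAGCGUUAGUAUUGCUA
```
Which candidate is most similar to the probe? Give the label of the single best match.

S2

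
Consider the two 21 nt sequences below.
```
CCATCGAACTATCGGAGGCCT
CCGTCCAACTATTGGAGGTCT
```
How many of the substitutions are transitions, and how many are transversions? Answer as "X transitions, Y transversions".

3 transitions, 1 transversion

Transitions (purine↔purine or pyrimidine↔pyrimidine): 3 A→G, 13 C→T, 19 C→T.
Transversions (purine↔pyrimidine): 6 G→C.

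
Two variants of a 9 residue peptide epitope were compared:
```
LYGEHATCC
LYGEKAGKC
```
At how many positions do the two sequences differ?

3

The sequences differ at positions 5, 7, 8 (1-based) — 3 in total.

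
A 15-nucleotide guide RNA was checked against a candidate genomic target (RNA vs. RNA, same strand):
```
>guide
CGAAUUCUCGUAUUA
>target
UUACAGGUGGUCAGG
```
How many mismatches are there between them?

Comparing position by position, 11 sites differ: 1 (C/U), 2 (G/U), 4 (A/C), 5 (U/A), 6 (U/G), 7 (C/G), 9 (C/G), 12 (A/C), 13 (U/A), 14 (U/G), 15 (A/G).

11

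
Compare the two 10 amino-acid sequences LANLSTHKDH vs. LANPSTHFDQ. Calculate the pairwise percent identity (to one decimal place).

Mismatches at positions 4, 8, 10 (1-based): 3 of 10.
Identical positions: 7/10 = 70% → 70.0%.

70.0%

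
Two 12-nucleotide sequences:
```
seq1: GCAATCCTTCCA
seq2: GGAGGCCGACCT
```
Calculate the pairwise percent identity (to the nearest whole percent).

Mismatches at positions 2, 4, 5, 8, 9, 12 (1-based): 6 of 12.
Identical positions: 6/12 = 50% → 50%.

50%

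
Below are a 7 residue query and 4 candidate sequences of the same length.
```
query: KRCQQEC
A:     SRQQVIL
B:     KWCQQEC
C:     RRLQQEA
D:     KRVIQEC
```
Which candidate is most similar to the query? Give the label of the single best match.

B

Hamming distances to query — A: 5; B: 1; C: 3; D: 2.
Smallest is B with 1 mismatch.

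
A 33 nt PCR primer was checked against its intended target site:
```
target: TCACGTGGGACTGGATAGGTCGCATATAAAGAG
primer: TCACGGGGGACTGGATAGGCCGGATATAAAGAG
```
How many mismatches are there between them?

3

Comparing position by position, 3 bases differ: 6 (T/G), 20 (T/C), 23 (C/G).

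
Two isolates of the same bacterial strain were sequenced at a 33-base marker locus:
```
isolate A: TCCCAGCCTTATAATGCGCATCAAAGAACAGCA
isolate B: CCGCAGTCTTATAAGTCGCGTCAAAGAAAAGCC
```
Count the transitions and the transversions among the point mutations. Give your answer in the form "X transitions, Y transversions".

3 transitions, 5 transversions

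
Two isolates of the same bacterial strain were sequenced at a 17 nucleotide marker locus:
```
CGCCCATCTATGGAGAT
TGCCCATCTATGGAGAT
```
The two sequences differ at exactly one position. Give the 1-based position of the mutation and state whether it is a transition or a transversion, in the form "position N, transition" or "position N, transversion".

The sequences differ only at position 1: C→T (pyrimidine→pyrimidine), a transition.

position 1, transition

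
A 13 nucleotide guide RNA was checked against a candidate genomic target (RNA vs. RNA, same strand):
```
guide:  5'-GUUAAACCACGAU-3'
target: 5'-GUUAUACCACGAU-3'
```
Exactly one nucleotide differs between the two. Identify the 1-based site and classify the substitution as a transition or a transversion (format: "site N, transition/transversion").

Site 5 changes A→U. A is a purine and U is a pyrimidine, so this is a transversion.

site 5, transversion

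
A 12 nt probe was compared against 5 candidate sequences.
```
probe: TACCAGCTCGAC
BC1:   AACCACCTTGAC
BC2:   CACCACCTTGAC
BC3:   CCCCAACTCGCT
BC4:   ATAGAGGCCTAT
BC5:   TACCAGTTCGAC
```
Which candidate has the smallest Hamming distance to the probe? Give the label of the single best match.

BC1 differs at 3 sites; BC2 differs at 3 sites; BC3 differs at 5 sites; BC4 differs at 8 sites; BC5 differs at 1 site. The closest is BC5.

BC5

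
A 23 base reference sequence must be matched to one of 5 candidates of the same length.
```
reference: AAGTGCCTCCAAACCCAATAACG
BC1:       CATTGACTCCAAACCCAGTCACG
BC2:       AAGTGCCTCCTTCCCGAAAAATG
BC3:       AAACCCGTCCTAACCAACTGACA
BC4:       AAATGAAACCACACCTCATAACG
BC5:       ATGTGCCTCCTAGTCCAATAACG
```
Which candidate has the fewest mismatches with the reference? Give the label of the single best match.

BC5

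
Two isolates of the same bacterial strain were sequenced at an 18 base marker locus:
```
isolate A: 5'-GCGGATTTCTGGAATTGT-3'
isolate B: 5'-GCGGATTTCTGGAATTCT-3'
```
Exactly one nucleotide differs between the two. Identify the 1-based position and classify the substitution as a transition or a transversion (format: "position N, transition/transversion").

Position 17 changes G→C. G is a purine and C is a pyrimidine, so this is a transversion.

position 17, transversion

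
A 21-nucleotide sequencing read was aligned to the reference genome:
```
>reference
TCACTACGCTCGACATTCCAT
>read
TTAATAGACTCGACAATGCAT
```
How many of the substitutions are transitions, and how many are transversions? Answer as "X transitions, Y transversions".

2 transitions, 4 transversions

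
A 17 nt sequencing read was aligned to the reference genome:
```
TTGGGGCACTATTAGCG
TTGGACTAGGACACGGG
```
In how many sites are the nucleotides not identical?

The sequences differ at sites 5, 6, 7, 9, 10, 12, 13, 14, 16 (1-based) — 9 in total.

9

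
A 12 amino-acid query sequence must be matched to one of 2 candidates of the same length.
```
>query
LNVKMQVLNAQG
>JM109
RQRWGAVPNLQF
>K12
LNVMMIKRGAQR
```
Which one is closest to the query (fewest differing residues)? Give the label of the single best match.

JM109 differs at 9 residues; K12 differs at 6 residues. The closest is K12.

K12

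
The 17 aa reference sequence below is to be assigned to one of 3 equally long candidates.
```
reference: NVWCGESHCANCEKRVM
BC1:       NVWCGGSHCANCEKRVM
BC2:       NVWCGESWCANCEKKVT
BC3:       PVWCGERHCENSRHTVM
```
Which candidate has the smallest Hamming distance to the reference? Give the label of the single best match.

BC1

Hamming distances to reference — BC1: 1; BC2: 3; BC3: 7.
Smallest is BC1 with 1 mismatch.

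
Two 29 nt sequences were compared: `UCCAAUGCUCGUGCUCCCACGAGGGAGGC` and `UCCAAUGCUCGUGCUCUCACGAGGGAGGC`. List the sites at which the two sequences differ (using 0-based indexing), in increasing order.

16

Differences at site 16 (C→U).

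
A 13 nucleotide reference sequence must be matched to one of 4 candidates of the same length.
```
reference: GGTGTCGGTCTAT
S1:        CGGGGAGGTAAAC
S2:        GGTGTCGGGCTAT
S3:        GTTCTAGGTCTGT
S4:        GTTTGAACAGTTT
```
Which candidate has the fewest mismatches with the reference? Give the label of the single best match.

S2

Hamming distances to reference — S1: 7; S2: 1; S3: 4; S4: 9.
Smallest is S2 with 1 mismatch.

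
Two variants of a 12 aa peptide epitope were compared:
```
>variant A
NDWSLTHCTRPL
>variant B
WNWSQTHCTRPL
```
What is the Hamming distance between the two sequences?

3

Comparing position by position, 3 positions differ: 1 (N/W), 2 (D/N), 5 (L/Q).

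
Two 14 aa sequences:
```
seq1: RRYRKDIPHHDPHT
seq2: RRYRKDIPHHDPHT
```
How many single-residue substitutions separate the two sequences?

0

The two sequences are identical at every position.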